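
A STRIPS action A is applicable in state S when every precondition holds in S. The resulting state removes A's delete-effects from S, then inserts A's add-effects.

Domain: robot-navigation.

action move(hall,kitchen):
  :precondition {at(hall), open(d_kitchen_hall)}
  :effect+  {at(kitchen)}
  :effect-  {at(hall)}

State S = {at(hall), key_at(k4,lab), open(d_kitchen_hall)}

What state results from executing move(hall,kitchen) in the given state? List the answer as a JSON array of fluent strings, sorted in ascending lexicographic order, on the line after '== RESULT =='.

Compute (S \ del) ∪ add:
  pre ⊆ S: {at(hall), open(d_kitchen_hall)} ⊆ S  — applicable
  S \ del = {key_at(k4,lab), open(d_kitchen_hall)}
  ∪ add   = {at(kitchen), key_at(k4,lab), open(d_kitchen_hall)}

== RESULT ==
["at(kitchen)", "key_at(k4,lab)", "open(d_kitchen_hall)"]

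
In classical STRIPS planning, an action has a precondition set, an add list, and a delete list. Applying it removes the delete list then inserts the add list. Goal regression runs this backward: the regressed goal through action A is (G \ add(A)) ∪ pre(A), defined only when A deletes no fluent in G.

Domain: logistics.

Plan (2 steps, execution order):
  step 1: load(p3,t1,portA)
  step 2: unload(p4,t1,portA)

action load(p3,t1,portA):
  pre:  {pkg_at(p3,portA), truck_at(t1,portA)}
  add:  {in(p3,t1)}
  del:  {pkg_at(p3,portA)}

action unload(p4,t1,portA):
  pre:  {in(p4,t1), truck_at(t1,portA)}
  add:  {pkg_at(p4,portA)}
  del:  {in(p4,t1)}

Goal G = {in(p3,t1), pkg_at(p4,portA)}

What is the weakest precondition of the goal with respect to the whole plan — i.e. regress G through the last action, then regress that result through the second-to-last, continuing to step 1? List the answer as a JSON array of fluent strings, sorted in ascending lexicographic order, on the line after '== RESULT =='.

Regress step by step:
  through step 2 (unload(p4,t1,portA)): drop {pkg_at(p4,portA)}, keep {in(p3,t1)}, require {in(p4,t1), truck_at(t1,portA)}
    → {in(p3,t1), in(p4,t1), truck_at(t1,portA)}
  through step 1 (load(p3,t1,portA)): drop {in(p3,t1)}, keep {in(p4,t1), truck_at(t1,portA)}, require {pkg_at(p3,portA), truck_at(t1,portA)}
    → {in(p4,t1), pkg_at(p3,portA), truck_at(t1,portA)}

== RESULT ==
["in(p4,t1)", "pkg_at(p3,portA)", "truck_at(t1,portA)"]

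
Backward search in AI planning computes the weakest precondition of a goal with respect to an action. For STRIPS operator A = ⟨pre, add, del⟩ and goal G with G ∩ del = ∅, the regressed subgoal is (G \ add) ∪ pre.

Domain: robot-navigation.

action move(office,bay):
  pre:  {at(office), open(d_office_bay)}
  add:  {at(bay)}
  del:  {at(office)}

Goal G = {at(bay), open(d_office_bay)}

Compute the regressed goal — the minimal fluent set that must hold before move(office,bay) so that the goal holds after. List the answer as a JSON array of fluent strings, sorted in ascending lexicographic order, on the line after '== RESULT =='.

Compute (G \ add) ∪ pre:
  G ∩ del = {}  (empty — regression defined)
  G \ add = {at(bay), open(d_office_bay)} \ {at(bay)} = {open(d_office_bay)}
  ∪ pre   = {open(d_office_bay)} ∪ {at(office), open(d_office_bay)}
          = {at(office), open(d_office_bay)}

== RESULT ==
["at(office)", "open(d_office_bay)"]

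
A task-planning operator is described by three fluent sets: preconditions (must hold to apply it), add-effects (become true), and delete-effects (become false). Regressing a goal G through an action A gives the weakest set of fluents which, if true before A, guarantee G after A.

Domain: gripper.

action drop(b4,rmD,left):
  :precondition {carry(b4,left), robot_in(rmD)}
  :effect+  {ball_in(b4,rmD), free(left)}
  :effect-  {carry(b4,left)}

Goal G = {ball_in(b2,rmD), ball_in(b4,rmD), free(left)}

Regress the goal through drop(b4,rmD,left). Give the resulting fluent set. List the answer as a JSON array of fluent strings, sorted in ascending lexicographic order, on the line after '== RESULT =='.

Compute (G \ add) ∪ pre:
  G ∩ del = {}  (empty — regression defined)
  G \ add = {ball_in(b2,rmD), ball_in(b4,rmD), free(left)} \ {ball_in(b4,rmD), free(left)} = {ball_in(b2,rmD)}
  ∪ pre   = {ball_in(b2,rmD)} ∪ {carry(b4,left), robot_in(rmD)}
          = {ball_in(b2,rmD), carry(b4,left), robot_in(rmD)}

== RESULT ==
["ball_in(b2,rmD)", "carry(b4,left)", "robot_in(rmD)"]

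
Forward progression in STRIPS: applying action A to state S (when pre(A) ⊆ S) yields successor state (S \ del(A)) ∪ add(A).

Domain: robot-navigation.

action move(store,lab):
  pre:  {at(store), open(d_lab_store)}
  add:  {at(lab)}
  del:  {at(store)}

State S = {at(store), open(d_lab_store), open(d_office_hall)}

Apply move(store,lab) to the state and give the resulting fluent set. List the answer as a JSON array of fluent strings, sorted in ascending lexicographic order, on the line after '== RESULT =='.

Compute (S \ del) ∪ add:
  pre ⊆ S: {at(store), open(d_lab_store)} ⊆ S  — applicable
  S \ del = {open(d_lab_store), open(d_office_hall)}
  ∪ add   = {at(lab), open(d_lab_store), open(d_office_hall)}

== RESULT ==
["at(lab)", "open(d_lab_store)", "open(d_office_hall)"]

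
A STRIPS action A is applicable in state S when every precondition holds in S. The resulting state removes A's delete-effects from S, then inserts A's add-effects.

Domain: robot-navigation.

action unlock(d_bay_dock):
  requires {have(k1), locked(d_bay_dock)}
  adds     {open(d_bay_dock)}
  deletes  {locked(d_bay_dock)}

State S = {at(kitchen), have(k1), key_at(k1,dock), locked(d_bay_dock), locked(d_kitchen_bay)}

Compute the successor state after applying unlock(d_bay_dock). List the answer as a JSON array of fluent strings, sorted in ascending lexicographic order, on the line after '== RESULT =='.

Compute (S \ del) ∪ add:
  pre ⊆ S: {have(k1), locked(d_bay_dock)} ⊆ S  — applicable
  S \ del = {at(kitchen), have(k1), key_at(k1,dock), locked(d_kitchen_bay)}
  ∪ add   = {at(kitchen), have(k1), key_at(k1,dock), locked(d_kitchen_bay), open(d_bay_dock)}

== RESULT ==
["at(kitchen)", "have(k1)", "key_at(k1,dock)", "locked(d_kitchen_bay)", "open(d_bay_dock)"]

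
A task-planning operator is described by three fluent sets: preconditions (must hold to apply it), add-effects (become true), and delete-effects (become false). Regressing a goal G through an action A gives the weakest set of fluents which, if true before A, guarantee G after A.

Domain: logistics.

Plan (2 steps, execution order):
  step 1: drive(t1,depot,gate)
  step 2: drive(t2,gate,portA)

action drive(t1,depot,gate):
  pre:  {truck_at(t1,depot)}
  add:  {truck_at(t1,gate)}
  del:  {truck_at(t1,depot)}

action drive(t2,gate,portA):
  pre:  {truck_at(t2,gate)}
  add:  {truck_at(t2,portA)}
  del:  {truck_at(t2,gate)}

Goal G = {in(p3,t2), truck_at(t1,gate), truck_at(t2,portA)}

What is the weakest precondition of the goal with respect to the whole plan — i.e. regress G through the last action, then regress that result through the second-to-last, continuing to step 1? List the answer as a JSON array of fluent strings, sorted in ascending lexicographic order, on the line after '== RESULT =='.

Regress step by step:
  through step 2 (drive(t2,gate,portA)): drop {truck_at(t2,portA)}, keep {in(p3,t2), truck_at(t1,gate)}, require {truck_at(t2,gate)}
    → {in(p3,t2), truck_at(t1,gate), truck_at(t2,gate)}
  through step 1 (drive(t1,depot,gate)): drop {truck_at(t1,gate)}, keep {in(p3,t2), truck_at(t2,gate)}, require {truck_at(t1,depot)}
    → {in(p3,t2), truck_at(t1,depot), truck_at(t2,gate)}

== RESULT ==
["in(p3,t2)", "truck_at(t1,depot)", "truck_at(t2,gate)"]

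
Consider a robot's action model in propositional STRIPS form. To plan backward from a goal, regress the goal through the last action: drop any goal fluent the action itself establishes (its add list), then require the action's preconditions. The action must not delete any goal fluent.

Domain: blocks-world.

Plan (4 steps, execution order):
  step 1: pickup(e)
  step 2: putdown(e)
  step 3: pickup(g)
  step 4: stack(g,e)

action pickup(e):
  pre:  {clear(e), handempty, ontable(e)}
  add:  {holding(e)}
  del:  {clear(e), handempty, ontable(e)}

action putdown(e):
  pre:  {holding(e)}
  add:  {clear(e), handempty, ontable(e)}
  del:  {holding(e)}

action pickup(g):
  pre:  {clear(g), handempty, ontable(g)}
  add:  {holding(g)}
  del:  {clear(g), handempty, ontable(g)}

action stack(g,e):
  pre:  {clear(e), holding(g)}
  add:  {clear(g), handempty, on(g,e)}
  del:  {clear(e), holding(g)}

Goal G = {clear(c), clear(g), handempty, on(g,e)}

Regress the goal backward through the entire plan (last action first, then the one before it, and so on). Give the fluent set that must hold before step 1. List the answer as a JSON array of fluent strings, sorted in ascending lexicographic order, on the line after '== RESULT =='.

Work backward from the goal:
  through step 4 (stack(g,e)): drop {clear(g), handempty, on(g,e)}, keep {clear(c)}, require {clear(e), holding(g)}
    → {clear(c), clear(e), holding(g)}
  through step 3 (pickup(g)): drop {holding(g)}, keep {clear(c), clear(e)}, require {clear(g), handempty, ontable(g)}
    → {clear(c), clear(e), clear(g), handempty, ontable(g)}
  through step 2 (putdown(e)): drop {clear(e), handempty}, keep {clear(c), clear(g), ontable(g)}, require {holding(e)}
    → {clear(c), clear(g), holding(e), ontable(g)}
  through step 1 (pickup(e)): drop {holding(e)}, keep {clear(c), clear(g), ontable(g)}, require {clear(e), handempty, ontable(e)}
    → {clear(c), clear(e), clear(g), handempty, ontable(e), ontable(g)}

== RESULT ==
["clear(c)", "clear(e)", "clear(g)", "handempty", "ontable(e)", "ontable(g)"]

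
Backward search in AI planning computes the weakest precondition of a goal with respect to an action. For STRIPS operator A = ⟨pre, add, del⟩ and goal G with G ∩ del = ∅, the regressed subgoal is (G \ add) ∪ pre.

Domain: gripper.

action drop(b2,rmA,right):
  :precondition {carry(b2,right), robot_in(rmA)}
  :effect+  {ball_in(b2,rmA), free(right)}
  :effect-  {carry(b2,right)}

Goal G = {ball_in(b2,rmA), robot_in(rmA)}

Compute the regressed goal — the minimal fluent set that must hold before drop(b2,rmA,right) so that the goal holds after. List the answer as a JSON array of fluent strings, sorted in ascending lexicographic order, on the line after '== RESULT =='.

Compute (G \ add) ∪ pre:
  G ∩ del = {}  (empty — regression defined)
  G \ add = {ball_in(b2,rmA), robot_in(rmA)} \ {ball_in(b2,rmA), free(right)} = {robot_in(rmA)}
  ∪ pre   = {robot_in(rmA)} ∪ {carry(b2,right), robot_in(rmA)}
          = {carry(b2,right), robot_in(rmA)}

== RESULT ==
["carry(b2,right)", "robot_in(rmA)"]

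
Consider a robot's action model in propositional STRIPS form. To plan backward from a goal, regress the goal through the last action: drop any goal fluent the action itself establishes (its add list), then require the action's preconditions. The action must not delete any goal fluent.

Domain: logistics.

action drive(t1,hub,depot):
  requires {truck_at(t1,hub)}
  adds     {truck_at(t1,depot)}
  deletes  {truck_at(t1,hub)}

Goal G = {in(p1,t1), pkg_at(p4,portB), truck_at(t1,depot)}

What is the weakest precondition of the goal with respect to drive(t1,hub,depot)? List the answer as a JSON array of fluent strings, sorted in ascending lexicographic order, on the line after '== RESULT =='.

Regress:
  G ∩ del = {}  (empty — regression defined)
  G \ add = {in(p1,t1), pkg_at(p4,portB), truck_at(t1,depot)} \ {truck_at(t1,depot)} = {in(p1,t1), pkg_at(p4,portB)}
  ∪ pre   = {in(p1,t1), pkg_at(p4,portB)} ∪ {truck_at(t1,hub)}
          = {in(p1,t1), pkg_at(p4,portB), truck_at(t1,hub)}

== RESULT ==
["in(p1,t1)", "pkg_at(p4,portB)", "truck_at(t1,hub)"]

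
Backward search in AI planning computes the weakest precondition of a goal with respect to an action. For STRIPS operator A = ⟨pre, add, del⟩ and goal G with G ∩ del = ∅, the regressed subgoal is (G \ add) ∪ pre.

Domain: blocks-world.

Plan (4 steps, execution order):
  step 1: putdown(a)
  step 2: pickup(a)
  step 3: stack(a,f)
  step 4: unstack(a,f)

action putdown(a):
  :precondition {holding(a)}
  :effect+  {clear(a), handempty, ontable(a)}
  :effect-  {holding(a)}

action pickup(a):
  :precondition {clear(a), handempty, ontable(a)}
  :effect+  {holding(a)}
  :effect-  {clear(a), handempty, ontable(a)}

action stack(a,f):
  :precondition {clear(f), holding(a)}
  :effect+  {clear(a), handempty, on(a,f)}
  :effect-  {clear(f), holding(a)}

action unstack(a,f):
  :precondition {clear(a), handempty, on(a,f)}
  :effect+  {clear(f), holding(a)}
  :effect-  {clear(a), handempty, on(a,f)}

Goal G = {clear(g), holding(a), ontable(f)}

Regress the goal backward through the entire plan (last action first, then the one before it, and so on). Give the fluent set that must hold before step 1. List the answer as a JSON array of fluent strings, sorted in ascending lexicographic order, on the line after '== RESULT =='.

Work backward from the goal:
  through step 4 (unstack(a,f)): drop {holding(a)}, keep {clear(g), ontable(f)}, require {clear(a), handempty, on(a,f)}
    → {clear(a), clear(g), handempty, on(a,f), ontable(f)}
  through step 3 (stack(a,f)): drop {clear(a), handempty, on(a,f)}, keep {clear(g), ontable(f)}, require {clear(f), holding(a)}
    → {clear(f), clear(g), holding(a), ontable(f)}
  through step 2 (pickup(a)): drop {holding(a)}, keep {clear(f), clear(g), ontable(f)}, require {clear(a), handempty, ontable(a)}
    → {clear(a), clear(f), clear(g), handempty, ontable(a), ontable(f)}
  through step 1 (putdown(a)): drop {clear(a), handempty, ontable(a)}, keep {clear(f), clear(g), ontable(f)}, require {holding(a)}
    → {clear(f), clear(g), holding(a), ontable(f)}

== RESULT ==
["clear(f)", "clear(g)", "holding(a)", "ontable(f)"]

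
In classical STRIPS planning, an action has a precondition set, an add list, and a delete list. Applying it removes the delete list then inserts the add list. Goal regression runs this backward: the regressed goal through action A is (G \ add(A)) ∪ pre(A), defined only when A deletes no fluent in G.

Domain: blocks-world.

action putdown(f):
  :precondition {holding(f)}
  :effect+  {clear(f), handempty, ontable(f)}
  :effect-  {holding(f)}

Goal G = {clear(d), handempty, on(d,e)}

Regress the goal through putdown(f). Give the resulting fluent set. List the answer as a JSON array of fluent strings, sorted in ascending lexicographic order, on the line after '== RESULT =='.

Regress:
  G ∩ del = {}  (empty — regression defined)
  G \ add = {clear(d), handempty, on(d,e)} \ {clear(f), handempty, ontable(f)} = {clear(d), on(d,e)}
  ∪ pre   = {clear(d), on(d,e)} ∪ {holding(f)}
          = {clear(d), holding(f), on(d,e)}

== RESULT ==
["clear(d)", "holding(f)", "on(d,e)"]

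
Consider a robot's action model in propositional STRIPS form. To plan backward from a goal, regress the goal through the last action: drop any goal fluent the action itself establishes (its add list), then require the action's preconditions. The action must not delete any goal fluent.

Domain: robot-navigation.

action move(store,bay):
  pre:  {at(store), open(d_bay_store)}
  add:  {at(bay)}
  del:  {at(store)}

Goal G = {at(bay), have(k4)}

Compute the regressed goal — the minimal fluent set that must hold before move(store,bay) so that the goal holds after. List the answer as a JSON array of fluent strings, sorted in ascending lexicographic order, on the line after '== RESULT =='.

Regress:
  G ∩ del = {}  (empty — regression defined)
  G \ add = {at(bay), have(k4)} \ {at(bay)} = {have(k4)}
  ∪ pre   = {have(k4)} ∪ {at(store), open(d_bay_store)}
          = {at(store), have(k4), open(d_bay_store)}

== RESULT ==
["at(store)", "have(k4)", "open(d_bay_store)"]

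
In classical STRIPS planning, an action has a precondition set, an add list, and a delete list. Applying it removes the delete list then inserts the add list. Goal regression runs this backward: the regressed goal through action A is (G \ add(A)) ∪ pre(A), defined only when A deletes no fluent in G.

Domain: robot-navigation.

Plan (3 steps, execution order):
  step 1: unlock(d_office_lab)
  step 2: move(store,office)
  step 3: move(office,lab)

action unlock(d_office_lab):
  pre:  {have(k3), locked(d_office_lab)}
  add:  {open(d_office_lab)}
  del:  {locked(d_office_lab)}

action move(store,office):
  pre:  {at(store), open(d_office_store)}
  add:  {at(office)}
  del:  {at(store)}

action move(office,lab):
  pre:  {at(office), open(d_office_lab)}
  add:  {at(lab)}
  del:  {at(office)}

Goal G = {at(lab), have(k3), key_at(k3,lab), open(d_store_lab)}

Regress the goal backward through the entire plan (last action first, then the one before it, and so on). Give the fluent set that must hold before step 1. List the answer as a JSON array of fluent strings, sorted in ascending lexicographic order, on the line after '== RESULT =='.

Work backward from the goal:
  through step 3 (move(office,lab)): drop {at(lab)}, keep {have(k3), key_at(k3,lab), open(d_store_lab)}, require {at(office), open(d_office_lab)}
    → {at(office), have(k3), key_at(k3,lab), open(d_office_lab), open(d_store_lab)}
  through step 2 (move(store,office)): drop {at(office)}, keep {have(k3), key_at(k3,lab), open(d_office_lab), open(d_store_lab)}, require {at(store), open(d_office_store)}
    → {at(store), have(k3), key_at(k3,lab), open(d_office_lab), open(d_office_store), open(d_store_lab)}
  through step 1 (unlock(d_office_lab)): drop {open(d_office_lab)}, keep {at(store), have(k3), key_at(k3,lab), open(d_office_store), open(d_store_lab)}, require {have(k3), locked(d_office_lab)}
    → {at(store), have(k3), key_at(k3,lab), locked(d_office_lab), open(d_office_store), open(d_store_lab)}

== RESULT ==
["at(store)", "have(k3)", "key_at(k3,lab)", "locked(d_office_lab)", "open(d_office_store)", "open(d_store_lab)"]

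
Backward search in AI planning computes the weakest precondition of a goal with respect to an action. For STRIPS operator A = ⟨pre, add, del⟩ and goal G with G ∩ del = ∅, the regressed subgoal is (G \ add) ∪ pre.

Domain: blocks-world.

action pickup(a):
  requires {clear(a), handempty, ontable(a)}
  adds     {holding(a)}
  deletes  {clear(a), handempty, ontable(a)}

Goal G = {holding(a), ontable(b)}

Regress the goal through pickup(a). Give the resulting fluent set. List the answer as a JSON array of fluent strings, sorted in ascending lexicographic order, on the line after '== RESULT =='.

Compute (G \ add) ∪ pre:
  G ∩ del = {}  (empty — regression defined)
  G \ add = {holding(a), ontable(b)} \ {holding(a)} = {ontable(b)}
  ∪ pre   = {ontable(b)} ∪ {clear(a), handempty, ontable(a)}
          = {clear(a), handempty, ontable(a), ontable(b)}

== RESULT ==
["clear(a)", "handempty", "ontable(a)", "ontable(b)"]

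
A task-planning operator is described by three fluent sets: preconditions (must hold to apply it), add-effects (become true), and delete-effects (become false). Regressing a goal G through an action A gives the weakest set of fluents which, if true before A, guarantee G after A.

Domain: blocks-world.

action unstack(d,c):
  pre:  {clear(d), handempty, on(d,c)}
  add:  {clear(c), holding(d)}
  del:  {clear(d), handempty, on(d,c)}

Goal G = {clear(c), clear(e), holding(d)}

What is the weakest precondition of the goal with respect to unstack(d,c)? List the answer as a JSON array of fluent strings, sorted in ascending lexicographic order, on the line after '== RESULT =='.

Compute (G \ add) ∪ pre:
  G ∩ del = {}  (empty — regression defined)
  G \ add = {clear(c), clear(e), holding(d)} \ {clear(c), holding(d)} = {clear(e)}
  ∪ pre   = {clear(e)} ∪ {clear(d), handempty, on(d,c)}
          = {clear(d), clear(e), handempty, on(d,c)}

== RESULT ==
["clear(d)", "clear(e)", "handempty", "on(d,c)"]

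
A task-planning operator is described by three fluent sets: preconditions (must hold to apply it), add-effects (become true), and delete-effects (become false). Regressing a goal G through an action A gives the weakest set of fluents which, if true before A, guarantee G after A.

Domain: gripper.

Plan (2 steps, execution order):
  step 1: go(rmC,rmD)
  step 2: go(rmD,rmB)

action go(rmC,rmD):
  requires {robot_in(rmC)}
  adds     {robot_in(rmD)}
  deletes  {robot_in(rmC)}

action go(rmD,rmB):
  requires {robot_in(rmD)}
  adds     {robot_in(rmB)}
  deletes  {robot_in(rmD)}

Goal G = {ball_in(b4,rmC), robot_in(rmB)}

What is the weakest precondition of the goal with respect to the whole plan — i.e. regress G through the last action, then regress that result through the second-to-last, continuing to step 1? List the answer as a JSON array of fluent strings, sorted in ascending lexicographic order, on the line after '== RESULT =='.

Work backward from the goal:
  through step 2 (go(rmD,rmB)): drop {robot_in(rmB)}, keep {ball_in(b4,rmC)}, require {robot_in(rmD)}
    → {ball_in(b4,rmC), robot_in(rmD)}
  through step 1 (go(rmC,rmD)): drop {robot_in(rmD)}, keep {ball_in(b4,rmC)}, require {robot_in(rmC)}
    → {ball_in(b4,rmC), robot_in(rmC)}

== RESULT ==
["ball_in(b4,rmC)", "robot_in(rmC)"]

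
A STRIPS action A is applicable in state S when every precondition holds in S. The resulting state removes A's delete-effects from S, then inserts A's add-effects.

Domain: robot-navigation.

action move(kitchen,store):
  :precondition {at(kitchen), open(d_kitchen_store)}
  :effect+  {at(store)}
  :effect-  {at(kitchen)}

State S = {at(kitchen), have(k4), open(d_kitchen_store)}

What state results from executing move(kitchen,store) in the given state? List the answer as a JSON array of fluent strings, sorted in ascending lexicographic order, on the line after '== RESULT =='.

Compute (S \ del) ∪ add:
  pre ⊆ S: {at(kitchen), open(d_kitchen_store)} ⊆ S  — applicable
  S \ del = {have(k4), open(d_kitchen_store)}
  ∪ add   = {at(store), have(k4), open(d_kitchen_store)}

== RESULT ==
["at(store)", "have(k4)", "open(d_kitchen_store)"]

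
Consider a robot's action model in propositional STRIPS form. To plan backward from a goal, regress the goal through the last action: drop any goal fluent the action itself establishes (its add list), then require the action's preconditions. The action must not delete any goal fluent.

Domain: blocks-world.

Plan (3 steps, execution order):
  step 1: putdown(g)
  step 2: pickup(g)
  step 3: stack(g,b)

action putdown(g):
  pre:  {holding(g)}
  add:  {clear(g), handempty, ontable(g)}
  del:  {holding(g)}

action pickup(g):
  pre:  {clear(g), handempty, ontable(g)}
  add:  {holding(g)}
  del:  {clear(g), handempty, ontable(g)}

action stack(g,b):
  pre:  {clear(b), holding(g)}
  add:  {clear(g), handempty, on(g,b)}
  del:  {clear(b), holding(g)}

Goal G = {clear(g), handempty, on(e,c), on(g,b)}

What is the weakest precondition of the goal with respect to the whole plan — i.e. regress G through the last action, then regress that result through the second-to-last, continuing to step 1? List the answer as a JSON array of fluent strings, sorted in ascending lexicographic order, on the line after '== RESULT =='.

Work backward from the goal:
  through step 3 (stack(g,b)): drop {clear(g), handempty, on(g,b)}, keep {on(e,c)}, require {clear(b), holding(g)}
    → {clear(b), holding(g), on(e,c)}
  through step 2 (pickup(g)): drop {holding(g)}, keep {clear(b), on(e,c)}, require {clear(g), handempty, ontable(g)}
    → {clear(b), clear(g), handempty, on(e,c), ontable(g)}
  through step 1 (putdown(g)): drop {clear(g), handempty, ontable(g)}, keep {clear(b), on(e,c)}, require {holding(g)}
    → {clear(b), holding(g), on(e,c)}

== RESULT ==
["clear(b)", "holding(g)", "on(e,c)"]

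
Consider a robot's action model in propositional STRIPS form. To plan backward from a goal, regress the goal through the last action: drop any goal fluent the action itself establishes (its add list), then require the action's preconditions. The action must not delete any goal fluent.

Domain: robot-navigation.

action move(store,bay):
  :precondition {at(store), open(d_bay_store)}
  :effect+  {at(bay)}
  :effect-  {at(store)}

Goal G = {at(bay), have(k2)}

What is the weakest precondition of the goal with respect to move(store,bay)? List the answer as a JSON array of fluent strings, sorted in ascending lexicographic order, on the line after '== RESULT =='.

Regress:
  G ∩ del = {}  (empty — regression defined)
  G \ add = {at(bay), have(k2)} \ {at(bay)} = {have(k2)}
  ∪ pre   = {have(k2)} ∪ {at(store), open(d_bay_store)}
          = {at(store), have(k2), open(d_bay_store)}

== RESULT ==
["at(store)", "have(k2)", "open(d_bay_store)"]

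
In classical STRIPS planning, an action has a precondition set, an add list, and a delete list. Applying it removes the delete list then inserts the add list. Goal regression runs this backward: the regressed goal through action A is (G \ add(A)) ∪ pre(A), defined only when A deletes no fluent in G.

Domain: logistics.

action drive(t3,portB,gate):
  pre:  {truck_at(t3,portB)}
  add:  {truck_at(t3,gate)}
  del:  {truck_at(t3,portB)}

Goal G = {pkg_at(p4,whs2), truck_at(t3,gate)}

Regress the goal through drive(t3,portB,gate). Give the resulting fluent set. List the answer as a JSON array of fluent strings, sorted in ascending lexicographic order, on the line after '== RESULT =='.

Compute (G \ add) ∪ pre:
  G ∩ del = {}  (empty — regression defined)
  G \ add = {pkg_at(p4,whs2), truck_at(t3,gate)} \ {truck_at(t3,gate)} = {pkg_at(p4,whs2)}
  ∪ pre   = {pkg_at(p4,whs2)} ∪ {truck_at(t3,portB)}
          = {pkg_at(p4,whs2), truck_at(t3,portB)}

== RESULT ==
["pkg_at(p4,whs2)", "truck_at(t3,portB)"]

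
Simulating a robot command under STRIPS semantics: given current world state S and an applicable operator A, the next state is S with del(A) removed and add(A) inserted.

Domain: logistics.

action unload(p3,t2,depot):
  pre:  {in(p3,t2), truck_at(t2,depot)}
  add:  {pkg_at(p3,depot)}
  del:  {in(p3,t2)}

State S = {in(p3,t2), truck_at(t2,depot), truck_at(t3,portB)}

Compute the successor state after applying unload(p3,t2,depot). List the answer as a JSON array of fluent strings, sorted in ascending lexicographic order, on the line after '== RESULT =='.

Progress:
  pre ⊆ S: {in(p3,t2), truck_at(t2,depot)} ⊆ S  — applicable
  S \ del = {truck_at(t2,depot), truck_at(t3,portB)}
  ∪ add   = {pkg_at(p3,depot), truck_at(t2,depot), truck_at(t3,portB)}

== RESULT ==
["pkg_at(p3,depot)", "truck_at(t2,depot)", "truck_at(t3,portB)"]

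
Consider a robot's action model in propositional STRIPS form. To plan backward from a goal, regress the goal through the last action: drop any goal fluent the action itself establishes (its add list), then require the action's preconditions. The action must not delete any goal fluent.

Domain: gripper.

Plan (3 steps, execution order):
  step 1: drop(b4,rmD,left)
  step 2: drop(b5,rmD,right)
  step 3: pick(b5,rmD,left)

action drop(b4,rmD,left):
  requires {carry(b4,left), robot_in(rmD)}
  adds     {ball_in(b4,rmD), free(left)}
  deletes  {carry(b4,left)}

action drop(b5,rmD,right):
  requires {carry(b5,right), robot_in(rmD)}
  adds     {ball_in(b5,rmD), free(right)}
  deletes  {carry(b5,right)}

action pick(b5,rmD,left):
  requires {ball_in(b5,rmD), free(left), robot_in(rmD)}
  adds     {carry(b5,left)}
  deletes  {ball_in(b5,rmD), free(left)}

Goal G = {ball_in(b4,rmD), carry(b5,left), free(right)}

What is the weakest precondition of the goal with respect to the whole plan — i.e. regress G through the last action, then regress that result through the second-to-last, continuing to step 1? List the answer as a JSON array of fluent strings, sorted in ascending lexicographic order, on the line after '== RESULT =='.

Regress step by step:
  through step 3 (pick(b5,rmD,left)): drop {carry(b5,left)}, keep {ball_in(b4,rmD), free(right)}, require {ball_in(b5,rmD), free(left), robot_in(rmD)}
    → {ball_in(b4,rmD), ball_in(b5,rmD), free(left), free(right), robot_in(rmD)}
  through step 2 (drop(b5,rmD,right)): drop {ball_in(b5,rmD), free(right)}, keep {ball_in(b4,rmD), free(left), robot_in(rmD)}, require {carry(b5,right), robot_in(rmD)}
    → {ball_in(b4,rmD), carry(b5,right), free(left), robot_in(rmD)}
  through step 1 (drop(b4,rmD,left)): drop {ball_in(b4,rmD), free(left)}, keep {carry(b5,right), robot_in(rmD)}, require {carry(b4,left), robot_in(rmD)}
    → {carry(b4,left), carry(b5,right), robot_in(rmD)}

== RESULT ==
["carry(b4,left)", "carry(b5,right)", "robot_in(rmD)"]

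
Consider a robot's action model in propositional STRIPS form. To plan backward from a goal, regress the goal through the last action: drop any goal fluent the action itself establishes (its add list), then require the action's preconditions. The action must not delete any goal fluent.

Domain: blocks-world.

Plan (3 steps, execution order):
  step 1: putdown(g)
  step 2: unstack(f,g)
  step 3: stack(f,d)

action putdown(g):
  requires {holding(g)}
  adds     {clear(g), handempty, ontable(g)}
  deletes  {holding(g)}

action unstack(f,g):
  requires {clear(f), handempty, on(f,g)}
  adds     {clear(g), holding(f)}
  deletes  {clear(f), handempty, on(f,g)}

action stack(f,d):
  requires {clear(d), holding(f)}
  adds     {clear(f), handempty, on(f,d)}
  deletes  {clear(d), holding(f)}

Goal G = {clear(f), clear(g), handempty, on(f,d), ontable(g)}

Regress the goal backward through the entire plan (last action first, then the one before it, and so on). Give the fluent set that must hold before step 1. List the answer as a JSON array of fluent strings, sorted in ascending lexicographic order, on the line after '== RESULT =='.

Regress step by step:
  through step 3 (stack(f,d)): drop {clear(f), handempty, on(f,d)}, keep {clear(g), ontable(g)}, require {clear(d), holding(f)}
    → {clear(d), clear(g), holding(f), ontable(g)}
  through step 2 (unstack(f,g)): drop {clear(g), holding(f)}, keep {clear(d), ontable(g)}, require {clear(f), handempty, on(f,g)}
    → {clear(d), clear(f), handempty, on(f,g), ontable(g)}
  through step 1 (putdown(g)): drop {handempty, ontable(g)}, keep {clear(d), clear(f), on(f,g)}, require {holding(g)}
    → {clear(d), clear(f), holding(g), on(f,g)}

== RESULT ==
["clear(d)", "clear(f)", "holding(g)", "on(f,g)"]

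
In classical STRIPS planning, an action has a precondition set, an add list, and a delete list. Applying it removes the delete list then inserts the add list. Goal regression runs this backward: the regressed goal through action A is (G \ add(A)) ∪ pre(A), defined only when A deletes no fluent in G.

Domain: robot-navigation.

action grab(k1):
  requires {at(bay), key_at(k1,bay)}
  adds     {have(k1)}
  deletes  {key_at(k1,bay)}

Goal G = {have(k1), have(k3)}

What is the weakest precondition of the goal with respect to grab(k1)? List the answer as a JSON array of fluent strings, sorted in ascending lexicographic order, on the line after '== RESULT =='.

Compute (G \ add) ∪ pre:
  G ∩ del = {}  (empty — regression defined)
  G \ add = {have(k1), have(k3)} \ {have(k1)} = {have(k3)}
  ∪ pre   = {have(k3)} ∪ {at(bay), key_at(k1,bay)}
          = {at(bay), have(k3), key_at(k1,bay)}

== RESULT ==
["at(bay)", "have(k3)", "key_at(k1,bay)"]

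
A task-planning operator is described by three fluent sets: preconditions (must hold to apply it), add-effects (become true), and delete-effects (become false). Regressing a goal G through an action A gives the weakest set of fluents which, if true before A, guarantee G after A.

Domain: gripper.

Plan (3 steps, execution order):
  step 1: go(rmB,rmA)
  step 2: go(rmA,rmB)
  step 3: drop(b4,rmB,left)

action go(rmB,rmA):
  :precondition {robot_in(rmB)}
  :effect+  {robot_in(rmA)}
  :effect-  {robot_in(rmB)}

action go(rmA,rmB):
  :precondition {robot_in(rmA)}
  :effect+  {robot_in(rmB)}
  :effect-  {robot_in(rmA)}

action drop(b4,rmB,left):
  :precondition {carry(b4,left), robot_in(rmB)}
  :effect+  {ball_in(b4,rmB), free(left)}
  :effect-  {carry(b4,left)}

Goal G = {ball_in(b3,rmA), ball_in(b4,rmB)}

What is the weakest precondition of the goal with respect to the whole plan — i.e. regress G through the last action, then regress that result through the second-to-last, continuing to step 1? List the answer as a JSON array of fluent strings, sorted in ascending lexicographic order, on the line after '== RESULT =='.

Regress step by step:
  through step 3 (drop(b4,rmB,left)): drop {ball_in(b4,rmB)}, keep {ball_in(b3,rmA)}, require {carry(b4,left), robot_in(rmB)}
    → {ball_in(b3,rmA), carry(b4,left), robot_in(rmB)}
  through step 2 (go(rmA,rmB)): drop {robot_in(rmB)}, keep {ball_in(b3,rmA), carry(b4,left)}, require {robot_in(rmA)}
    → {ball_in(b3,rmA), carry(b4,left), robot_in(rmA)}
  through step 1 (go(rmB,rmA)): drop {robot_in(rmA)}, keep {ball_in(b3,rmA), carry(b4,left)}, require {robot_in(rmB)}
    → {ball_in(b3,rmA), carry(b4,left), robot_in(rmB)}

== RESULT ==
["ball_in(b3,rmA)", "carry(b4,left)", "robot_in(rmB)"]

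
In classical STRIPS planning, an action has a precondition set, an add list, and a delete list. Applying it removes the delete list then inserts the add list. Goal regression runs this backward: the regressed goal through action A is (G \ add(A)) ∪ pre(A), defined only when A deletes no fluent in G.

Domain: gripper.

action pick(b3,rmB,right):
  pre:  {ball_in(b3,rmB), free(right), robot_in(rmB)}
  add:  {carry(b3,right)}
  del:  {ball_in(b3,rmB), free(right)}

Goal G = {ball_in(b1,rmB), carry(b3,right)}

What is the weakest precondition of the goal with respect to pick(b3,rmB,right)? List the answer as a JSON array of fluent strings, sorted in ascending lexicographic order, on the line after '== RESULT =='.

Regress:
  G ∩ del = {}  (empty — regression defined)
  G \ add = {ball_in(b1,rmB), carry(b3,right)} \ {carry(b3,right)} = {ball_in(b1,rmB)}
  ∪ pre   = {ball_in(b1,rmB)} ∪ {ball_in(b3,rmB), free(right), robot_in(rmB)}
          = {ball_in(b1,rmB), ball_in(b3,rmB), free(right), robot_in(rmB)}

== RESULT ==
["ball_in(b1,rmB)", "ball_in(b3,rmB)", "free(right)", "robot_in(rmB)"]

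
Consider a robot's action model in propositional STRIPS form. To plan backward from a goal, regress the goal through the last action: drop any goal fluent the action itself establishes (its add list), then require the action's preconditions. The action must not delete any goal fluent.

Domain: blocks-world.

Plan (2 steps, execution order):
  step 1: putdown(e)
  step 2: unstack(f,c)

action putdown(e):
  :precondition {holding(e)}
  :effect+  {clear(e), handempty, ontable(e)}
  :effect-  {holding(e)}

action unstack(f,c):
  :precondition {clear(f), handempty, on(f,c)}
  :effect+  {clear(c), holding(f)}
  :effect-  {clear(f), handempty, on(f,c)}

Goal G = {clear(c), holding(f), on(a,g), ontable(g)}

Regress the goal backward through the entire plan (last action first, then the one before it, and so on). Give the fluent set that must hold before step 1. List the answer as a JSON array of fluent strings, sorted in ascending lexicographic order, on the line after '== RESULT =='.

Work backward from the goal:
  through step 2 (unstack(f,c)): drop {clear(c), holding(f)}, keep {on(a,g), ontable(g)}, require {clear(f), handempty, on(f,c)}
    → {clear(f), handempty, on(a,g), on(f,c), ontable(g)}
  through step 1 (putdown(e)): drop {handempty}, keep {clear(f), on(a,g), on(f,c), ontable(g)}, require {holding(e)}
    → {clear(f), holding(e), on(a,g), on(f,c), ontable(g)}

== RESULT ==
["clear(f)", "holding(e)", "on(a,g)", "on(f,c)", "ontable(g)"]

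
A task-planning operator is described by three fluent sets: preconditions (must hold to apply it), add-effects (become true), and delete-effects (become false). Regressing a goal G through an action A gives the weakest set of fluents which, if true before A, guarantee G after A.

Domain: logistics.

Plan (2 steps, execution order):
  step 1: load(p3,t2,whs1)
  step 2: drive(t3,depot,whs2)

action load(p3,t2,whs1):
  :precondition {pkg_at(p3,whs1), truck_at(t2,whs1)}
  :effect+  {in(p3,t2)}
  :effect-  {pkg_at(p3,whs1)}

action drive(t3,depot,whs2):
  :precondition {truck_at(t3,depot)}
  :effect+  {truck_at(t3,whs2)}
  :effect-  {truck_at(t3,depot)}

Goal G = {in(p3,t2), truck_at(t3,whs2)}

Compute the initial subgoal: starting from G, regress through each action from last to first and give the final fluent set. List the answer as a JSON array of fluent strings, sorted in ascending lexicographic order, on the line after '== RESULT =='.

Work backward from the goal:
  through step 2 (drive(t3,depot,whs2)): drop {truck_at(t3,whs2)}, keep {in(p3,t2)}, require {truck_at(t3,depot)}
    → {in(p3,t2), truck_at(t3,depot)}
  through step 1 (load(p3,t2,whs1)): drop {in(p3,t2)}, keep {truck_at(t3,depot)}, require {pkg_at(p3,whs1), truck_at(t2,whs1)}
    → {pkg_at(p3,whs1), truck_at(t2,whs1), truck_at(t3,depot)}

== RESULT ==
["pkg_at(p3,whs1)", "truck_at(t2,whs1)", "truck_at(t3,depot)"]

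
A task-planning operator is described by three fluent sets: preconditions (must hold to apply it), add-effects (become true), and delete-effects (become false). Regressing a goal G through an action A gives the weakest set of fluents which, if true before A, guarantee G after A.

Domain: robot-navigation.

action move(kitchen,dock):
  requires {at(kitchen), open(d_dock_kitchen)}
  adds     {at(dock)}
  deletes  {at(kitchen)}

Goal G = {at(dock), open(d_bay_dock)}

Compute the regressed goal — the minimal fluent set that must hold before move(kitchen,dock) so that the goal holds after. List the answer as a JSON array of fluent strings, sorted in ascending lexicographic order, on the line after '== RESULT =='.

Regress:
  G ∩ del = {}  (empty — regression defined)
  G \ add = {at(dock), open(d_bay_dock)} \ {at(dock)} = {open(d_bay_dock)}
  ∪ pre   = {open(d_bay_dock)} ∪ {at(kitchen), open(d_dock_kitchen)}
          = {at(kitchen), open(d_bay_dock), open(d_dock_kitchen)}

== RESULT ==
["at(kitchen)", "open(d_bay_dock)", "open(d_dock_kitchen)"]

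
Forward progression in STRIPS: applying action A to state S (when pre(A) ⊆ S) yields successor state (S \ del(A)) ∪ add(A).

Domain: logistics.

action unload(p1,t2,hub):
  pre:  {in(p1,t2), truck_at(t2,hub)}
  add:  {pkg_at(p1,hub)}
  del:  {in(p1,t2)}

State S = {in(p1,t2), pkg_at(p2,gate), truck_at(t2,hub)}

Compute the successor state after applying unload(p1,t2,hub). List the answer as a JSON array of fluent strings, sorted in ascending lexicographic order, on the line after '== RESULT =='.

Progress:
  pre ⊆ S: {in(p1,t2), truck_at(t2,hub)} ⊆ S  — applicable
  S \ del = {pkg_at(p2,gate), truck_at(t2,hub)}
  ∪ add   = {pkg_at(p1,hub), pkg_at(p2,gate), truck_at(t2,hub)}

== RESULT ==
["pkg_at(p1,hub)", "pkg_at(p2,gate)", "truck_at(t2,hub)"]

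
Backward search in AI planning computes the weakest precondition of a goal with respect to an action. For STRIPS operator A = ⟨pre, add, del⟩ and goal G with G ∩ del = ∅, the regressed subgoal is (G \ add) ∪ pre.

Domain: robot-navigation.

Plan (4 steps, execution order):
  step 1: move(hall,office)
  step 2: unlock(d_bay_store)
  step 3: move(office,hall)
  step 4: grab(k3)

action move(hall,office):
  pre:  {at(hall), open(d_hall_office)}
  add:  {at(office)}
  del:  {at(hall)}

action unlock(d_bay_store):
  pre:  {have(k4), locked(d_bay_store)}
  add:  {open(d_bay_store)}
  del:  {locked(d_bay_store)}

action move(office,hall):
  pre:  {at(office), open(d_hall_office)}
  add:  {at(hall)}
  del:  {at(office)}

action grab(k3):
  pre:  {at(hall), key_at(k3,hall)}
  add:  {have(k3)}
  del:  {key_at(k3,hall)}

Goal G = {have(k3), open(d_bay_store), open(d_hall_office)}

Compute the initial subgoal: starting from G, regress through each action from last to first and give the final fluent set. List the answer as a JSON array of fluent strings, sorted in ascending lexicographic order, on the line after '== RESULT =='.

Regress step by step:
  through step 4 (grab(k3)): drop {have(k3)}, keep {open(d_bay_store), open(d_hall_office)}, require {at(hall), key_at(k3,hall)}
    → {at(hall), key_at(k3,hall), open(d_bay_store), open(d_hall_office)}
  through step 3 (move(office,hall)): drop {at(hall)}, keep {key_at(k3,hall), open(d_bay_store), open(d_hall_office)}, require {at(office), open(d_hall_office)}
    → {at(office), key_at(k3,hall), open(d_bay_store), open(d_hall_office)}
  through step 2 (unlock(d_bay_store)): drop {open(d_bay_store)}, keep {at(office), key_at(k3,hall), open(d_hall_office)}, require {have(k4), locked(d_bay_store)}
    → {at(office), have(k4), key_at(k3,hall), locked(d_bay_store), open(d_hall_office)}
  through step 1 (move(hall,office)): drop {at(office)}, keep {have(k4), key_at(k3,hall), locked(d_bay_store), open(d_hall_office)}, require {at(hall), open(d_hall_office)}
    → {at(hall), have(k4), key_at(k3,hall), locked(d_bay_store), open(d_hall_office)}

== RESULT ==
["at(hall)", "have(k4)", "key_at(k3,hall)", "locked(d_bay_store)", "open(d_hall_office)"]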